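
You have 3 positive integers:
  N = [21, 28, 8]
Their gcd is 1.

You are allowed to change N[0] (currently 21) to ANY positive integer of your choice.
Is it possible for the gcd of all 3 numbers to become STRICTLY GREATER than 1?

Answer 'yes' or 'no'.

Answer: yes

Derivation:
Current gcd = 1
gcd of all OTHER numbers (without N[0]=21): gcd([28, 8]) = 4
The new gcd after any change is gcd(4, new_value).
This can be at most 4.
Since 4 > old gcd 1, the gcd CAN increase (e.g., set N[0] = 4).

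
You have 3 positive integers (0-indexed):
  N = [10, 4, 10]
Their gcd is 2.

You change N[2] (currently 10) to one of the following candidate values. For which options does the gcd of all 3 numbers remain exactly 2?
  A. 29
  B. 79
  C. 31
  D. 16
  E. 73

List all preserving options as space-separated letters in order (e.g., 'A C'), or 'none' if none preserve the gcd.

Old gcd = 2; gcd of others (without N[2]) = 2
New gcd for candidate v: gcd(2, v). Preserves old gcd iff gcd(2, v) = 2.
  Option A: v=29, gcd(2,29)=1 -> changes
  Option B: v=79, gcd(2,79)=1 -> changes
  Option C: v=31, gcd(2,31)=1 -> changes
  Option D: v=16, gcd(2,16)=2 -> preserves
  Option E: v=73, gcd(2,73)=1 -> changes

Answer: D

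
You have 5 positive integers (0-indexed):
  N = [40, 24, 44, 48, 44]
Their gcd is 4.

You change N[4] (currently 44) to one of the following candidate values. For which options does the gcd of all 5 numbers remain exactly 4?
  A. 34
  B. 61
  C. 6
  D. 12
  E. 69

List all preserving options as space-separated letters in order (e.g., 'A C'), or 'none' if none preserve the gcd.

Old gcd = 4; gcd of others (without N[4]) = 4
New gcd for candidate v: gcd(4, v). Preserves old gcd iff gcd(4, v) = 4.
  Option A: v=34, gcd(4,34)=2 -> changes
  Option B: v=61, gcd(4,61)=1 -> changes
  Option C: v=6, gcd(4,6)=2 -> changes
  Option D: v=12, gcd(4,12)=4 -> preserves
  Option E: v=69, gcd(4,69)=1 -> changes

Answer: D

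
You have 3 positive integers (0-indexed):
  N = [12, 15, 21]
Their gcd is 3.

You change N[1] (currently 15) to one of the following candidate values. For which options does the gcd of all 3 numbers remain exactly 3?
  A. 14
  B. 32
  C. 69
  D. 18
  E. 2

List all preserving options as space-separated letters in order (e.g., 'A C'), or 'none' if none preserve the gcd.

Old gcd = 3; gcd of others (without N[1]) = 3
New gcd for candidate v: gcd(3, v). Preserves old gcd iff gcd(3, v) = 3.
  Option A: v=14, gcd(3,14)=1 -> changes
  Option B: v=32, gcd(3,32)=1 -> changes
  Option C: v=69, gcd(3,69)=3 -> preserves
  Option D: v=18, gcd(3,18)=3 -> preserves
  Option E: v=2, gcd(3,2)=1 -> changes

Answer: C D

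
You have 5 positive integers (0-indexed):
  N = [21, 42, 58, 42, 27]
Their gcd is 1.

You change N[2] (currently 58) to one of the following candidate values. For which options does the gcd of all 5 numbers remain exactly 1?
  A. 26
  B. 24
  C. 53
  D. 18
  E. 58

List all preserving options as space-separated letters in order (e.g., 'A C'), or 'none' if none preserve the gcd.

Answer: A C E

Derivation:
Old gcd = 1; gcd of others (without N[2]) = 3
New gcd for candidate v: gcd(3, v). Preserves old gcd iff gcd(3, v) = 1.
  Option A: v=26, gcd(3,26)=1 -> preserves
  Option B: v=24, gcd(3,24)=3 -> changes
  Option C: v=53, gcd(3,53)=1 -> preserves
  Option D: v=18, gcd(3,18)=3 -> changes
  Option E: v=58, gcd(3,58)=1 -> preserves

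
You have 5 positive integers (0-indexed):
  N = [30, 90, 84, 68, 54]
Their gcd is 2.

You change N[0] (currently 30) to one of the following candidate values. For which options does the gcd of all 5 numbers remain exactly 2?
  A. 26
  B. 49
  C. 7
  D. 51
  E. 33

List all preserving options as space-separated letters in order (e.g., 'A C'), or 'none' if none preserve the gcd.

Old gcd = 2; gcd of others (without N[0]) = 2
New gcd for candidate v: gcd(2, v). Preserves old gcd iff gcd(2, v) = 2.
  Option A: v=26, gcd(2,26)=2 -> preserves
  Option B: v=49, gcd(2,49)=1 -> changes
  Option C: v=7, gcd(2,7)=1 -> changes
  Option D: v=51, gcd(2,51)=1 -> changes
  Option E: v=33, gcd(2,33)=1 -> changes

Answer: A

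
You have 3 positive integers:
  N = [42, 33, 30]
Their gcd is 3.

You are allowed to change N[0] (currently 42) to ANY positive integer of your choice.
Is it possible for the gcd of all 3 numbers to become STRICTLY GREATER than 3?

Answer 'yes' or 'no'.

Current gcd = 3
gcd of all OTHER numbers (without N[0]=42): gcd([33, 30]) = 3
The new gcd after any change is gcd(3, new_value).
This can be at most 3.
Since 3 = old gcd 3, the gcd can only stay the same or decrease.

Answer: no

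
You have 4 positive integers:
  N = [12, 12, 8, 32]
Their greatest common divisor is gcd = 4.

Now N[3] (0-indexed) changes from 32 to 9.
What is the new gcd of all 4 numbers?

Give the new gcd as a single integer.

Answer: 1

Derivation:
Numbers: [12, 12, 8, 32], gcd = 4
Change: index 3, 32 -> 9
gcd of the OTHER numbers (without index 3): gcd([12, 12, 8]) = 4
New gcd = gcd(g_others, new_val) = gcd(4, 9) = 1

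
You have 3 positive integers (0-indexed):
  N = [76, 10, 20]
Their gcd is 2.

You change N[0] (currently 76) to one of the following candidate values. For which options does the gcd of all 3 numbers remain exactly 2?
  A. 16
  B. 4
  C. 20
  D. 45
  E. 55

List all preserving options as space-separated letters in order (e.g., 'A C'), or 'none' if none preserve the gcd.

Answer: A B

Derivation:
Old gcd = 2; gcd of others (without N[0]) = 10
New gcd for candidate v: gcd(10, v). Preserves old gcd iff gcd(10, v) = 2.
  Option A: v=16, gcd(10,16)=2 -> preserves
  Option B: v=4, gcd(10,4)=2 -> preserves
  Option C: v=20, gcd(10,20)=10 -> changes
  Option D: v=45, gcd(10,45)=5 -> changes
  Option E: v=55, gcd(10,55)=5 -> changes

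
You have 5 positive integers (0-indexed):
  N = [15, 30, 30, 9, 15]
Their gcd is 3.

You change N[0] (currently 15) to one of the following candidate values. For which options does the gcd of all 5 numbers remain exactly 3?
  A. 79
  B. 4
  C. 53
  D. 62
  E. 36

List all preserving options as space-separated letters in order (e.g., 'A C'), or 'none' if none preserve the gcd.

Old gcd = 3; gcd of others (without N[0]) = 3
New gcd for candidate v: gcd(3, v). Preserves old gcd iff gcd(3, v) = 3.
  Option A: v=79, gcd(3,79)=1 -> changes
  Option B: v=4, gcd(3,4)=1 -> changes
  Option C: v=53, gcd(3,53)=1 -> changes
  Option D: v=62, gcd(3,62)=1 -> changes
  Option E: v=36, gcd(3,36)=3 -> preserves

Answer: E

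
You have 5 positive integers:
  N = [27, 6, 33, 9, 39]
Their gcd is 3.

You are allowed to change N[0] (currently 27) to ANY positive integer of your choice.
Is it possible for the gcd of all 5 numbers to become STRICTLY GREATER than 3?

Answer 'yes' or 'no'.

Answer: no

Derivation:
Current gcd = 3
gcd of all OTHER numbers (without N[0]=27): gcd([6, 33, 9, 39]) = 3
The new gcd after any change is gcd(3, new_value).
This can be at most 3.
Since 3 = old gcd 3, the gcd can only stay the same or decrease.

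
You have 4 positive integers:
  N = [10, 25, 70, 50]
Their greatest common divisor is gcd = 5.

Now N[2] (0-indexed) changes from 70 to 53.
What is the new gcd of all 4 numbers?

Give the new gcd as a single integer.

Numbers: [10, 25, 70, 50], gcd = 5
Change: index 2, 70 -> 53
gcd of the OTHER numbers (without index 2): gcd([10, 25, 50]) = 5
New gcd = gcd(g_others, new_val) = gcd(5, 53) = 1

Answer: 1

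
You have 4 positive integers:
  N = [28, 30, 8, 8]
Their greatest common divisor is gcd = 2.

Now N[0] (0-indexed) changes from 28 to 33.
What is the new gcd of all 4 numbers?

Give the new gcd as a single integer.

Numbers: [28, 30, 8, 8], gcd = 2
Change: index 0, 28 -> 33
gcd of the OTHER numbers (without index 0): gcd([30, 8, 8]) = 2
New gcd = gcd(g_others, new_val) = gcd(2, 33) = 1

Answer: 1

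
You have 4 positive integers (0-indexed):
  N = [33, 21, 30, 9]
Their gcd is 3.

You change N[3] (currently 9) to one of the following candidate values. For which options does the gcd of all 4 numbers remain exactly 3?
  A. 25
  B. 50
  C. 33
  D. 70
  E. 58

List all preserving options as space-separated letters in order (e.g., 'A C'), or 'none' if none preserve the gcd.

Answer: C

Derivation:
Old gcd = 3; gcd of others (without N[3]) = 3
New gcd for candidate v: gcd(3, v). Preserves old gcd iff gcd(3, v) = 3.
  Option A: v=25, gcd(3,25)=1 -> changes
  Option B: v=50, gcd(3,50)=1 -> changes
  Option C: v=33, gcd(3,33)=3 -> preserves
  Option D: v=70, gcd(3,70)=1 -> changes
  Option E: v=58, gcd(3,58)=1 -> changes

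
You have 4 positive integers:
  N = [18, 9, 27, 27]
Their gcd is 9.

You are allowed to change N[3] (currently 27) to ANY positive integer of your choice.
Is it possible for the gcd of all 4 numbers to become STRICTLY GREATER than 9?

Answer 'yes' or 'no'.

Answer: no

Derivation:
Current gcd = 9
gcd of all OTHER numbers (without N[3]=27): gcd([18, 9, 27]) = 9
The new gcd after any change is gcd(9, new_value).
This can be at most 9.
Since 9 = old gcd 9, the gcd can only stay the same or decrease.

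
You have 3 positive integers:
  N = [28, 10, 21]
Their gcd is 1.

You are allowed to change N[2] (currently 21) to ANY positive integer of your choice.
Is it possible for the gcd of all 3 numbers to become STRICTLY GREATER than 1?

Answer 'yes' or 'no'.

Answer: yes

Derivation:
Current gcd = 1
gcd of all OTHER numbers (without N[2]=21): gcd([28, 10]) = 2
The new gcd after any change is gcd(2, new_value).
This can be at most 2.
Since 2 > old gcd 1, the gcd CAN increase (e.g., set N[2] = 2).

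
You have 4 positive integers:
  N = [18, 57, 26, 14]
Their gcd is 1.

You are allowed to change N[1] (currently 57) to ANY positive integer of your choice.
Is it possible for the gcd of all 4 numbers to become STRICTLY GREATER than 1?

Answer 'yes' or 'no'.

Answer: yes

Derivation:
Current gcd = 1
gcd of all OTHER numbers (without N[1]=57): gcd([18, 26, 14]) = 2
The new gcd after any change is gcd(2, new_value).
This can be at most 2.
Since 2 > old gcd 1, the gcd CAN increase (e.g., set N[1] = 2).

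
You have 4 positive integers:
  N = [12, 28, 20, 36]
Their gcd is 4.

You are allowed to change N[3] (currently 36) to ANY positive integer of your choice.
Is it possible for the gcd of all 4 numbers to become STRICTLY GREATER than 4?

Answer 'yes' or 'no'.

Current gcd = 4
gcd of all OTHER numbers (without N[3]=36): gcd([12, 28, 20]) = 4
The new gcd after any change is gcd(4, new_value).
This can be at most 4.
Since 4 = old gcd 4, the gcd can only stay the same or decrease.

Answer: no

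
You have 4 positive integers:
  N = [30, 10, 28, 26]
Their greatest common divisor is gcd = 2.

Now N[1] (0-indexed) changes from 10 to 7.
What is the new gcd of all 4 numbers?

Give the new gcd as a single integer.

Numbers: [30, 10, 28, 26], gcd = 2
Change: index 1, 10 -> 7
gcd of the OTHER numbers (without index 1): gcd([30, 28, 26]) = 2
New gcd = gcd(g_others, new_val) = gcd(2, 7) = 1

Answer: 1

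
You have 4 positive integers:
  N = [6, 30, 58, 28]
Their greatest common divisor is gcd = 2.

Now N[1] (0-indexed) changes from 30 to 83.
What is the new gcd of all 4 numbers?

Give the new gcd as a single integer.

Numbers: [6, 30, 58, 28], gcd = 2
Change: index 1, 30 -> 83
gcd of the OTHER numbers (without index 1): gcd([6, 58, 28]) = 2
New gcd = gcd(g_others, new_val) = gcd(2, 83) = 1

Answer: 1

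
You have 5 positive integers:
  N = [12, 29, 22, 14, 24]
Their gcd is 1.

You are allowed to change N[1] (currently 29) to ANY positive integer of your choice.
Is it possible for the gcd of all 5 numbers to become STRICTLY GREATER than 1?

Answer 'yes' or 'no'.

Current gcd = 1
gcd of all OTHER numbers (without N[1]=29): gcd([12, 22, 14, 24]) = 2
The new gcd after any change is gcd(2, new_value).
This can be at most 2.
Since 2 > old gcd 1, the gcd CAN increase (e.g., set N[1] = 2).

Answer: yes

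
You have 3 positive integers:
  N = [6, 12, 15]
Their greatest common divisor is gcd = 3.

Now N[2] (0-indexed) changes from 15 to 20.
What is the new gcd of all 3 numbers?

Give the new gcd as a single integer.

Numbers: [6, 12, 15], gcd = 3
Change: index 2, 15 -> 20
gcd of the OTHER numbers (without index 2): gcd([6, 12]) = 6
New gcd = gcd(g_others, new_val) = gcd(6, 20) = 2

Answer: 2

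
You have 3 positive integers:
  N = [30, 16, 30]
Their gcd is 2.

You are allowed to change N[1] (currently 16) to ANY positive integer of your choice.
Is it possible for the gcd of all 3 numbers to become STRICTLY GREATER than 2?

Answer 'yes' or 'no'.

Answer: yes

Derivation:
Current gcd = 2
gcd of all OTHER numbers (without N[1]=16): gcd([30, 30]) = 30
The new gcd after any change is gcd(30, new_value).
This can be at most 30.
Since 30 > old gcd 2, the gcd CAN increase (e.g., set N[1] = 30).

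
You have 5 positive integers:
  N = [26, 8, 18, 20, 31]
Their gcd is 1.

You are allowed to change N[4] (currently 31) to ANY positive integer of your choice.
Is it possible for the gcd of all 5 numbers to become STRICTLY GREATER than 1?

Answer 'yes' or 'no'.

Current gcd = 1
gcd of all OTHER numbers (without N[4]=31): gcd([26, 8, 18, 20]) = 2
The new gcd after any change is gcd(2, new_value).
This can be at most 2.
Since 2 > old gcd 1, the gcd CAN increase (e.g., set N[4] = 2).

Answer: yes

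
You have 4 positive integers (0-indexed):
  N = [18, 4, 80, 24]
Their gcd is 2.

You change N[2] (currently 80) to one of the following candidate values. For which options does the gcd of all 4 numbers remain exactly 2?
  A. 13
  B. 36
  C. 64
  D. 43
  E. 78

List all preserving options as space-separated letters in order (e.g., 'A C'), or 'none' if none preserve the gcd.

Answer: B C E

Derivation:
Old gcd = 2; gcd of others (without N[2]) = 2
New gcd for candidate v: gcd(2, v). Preserves old gcd iff gcd(2, v) = 2.
  Option A: v=13, gcd(2,13)=1 -> changes
  Option B: v=36, gcd(2,36)=2 -> preserves
  Option C: v=64, gcd(2,64)=2 -> preserves
  Option D: v=43, gcd(2,43)=1 -> changes
  Option E: v=78, gcd(2,78)=2 -> preserves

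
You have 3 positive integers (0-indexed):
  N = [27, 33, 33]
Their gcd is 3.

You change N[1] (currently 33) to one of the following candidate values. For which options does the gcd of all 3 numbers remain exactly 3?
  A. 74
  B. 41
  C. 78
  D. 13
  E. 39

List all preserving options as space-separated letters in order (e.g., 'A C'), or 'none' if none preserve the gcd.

Answer: C E

Derivation:
Old gcd = 3; gcd of others (without N[1]) = 3
New gcd for candidate v: gcd(3, v). Preserves old gcd iff gcd(3, v) = 3.
  Option A: v=74, gcd(3,74)=1 -> changes
  Option B: v=41, gcd(3,41)=1 -> changes
  Option C: v=78, gcd(3,78)=3 -> preserves
  Option D: v=13, gcd(3,13)=1 -> changes
  Option E: v=39, gcd(3,39)=3 -> preserves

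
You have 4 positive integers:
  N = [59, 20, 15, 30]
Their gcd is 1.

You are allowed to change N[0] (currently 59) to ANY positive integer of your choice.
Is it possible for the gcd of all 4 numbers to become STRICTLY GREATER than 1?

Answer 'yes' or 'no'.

Answer: yes

Derivation:
Current gcd = 1
gcd of all OTHER numbers (without N[0]=59): gcd([20, 15, 30]) = 5
The new gcd after any change is gcd(5, new_value).
This can be at most 5.
Since 5 > old gcd 1, the gcd CAN increase (e.g., set N[0] = 5).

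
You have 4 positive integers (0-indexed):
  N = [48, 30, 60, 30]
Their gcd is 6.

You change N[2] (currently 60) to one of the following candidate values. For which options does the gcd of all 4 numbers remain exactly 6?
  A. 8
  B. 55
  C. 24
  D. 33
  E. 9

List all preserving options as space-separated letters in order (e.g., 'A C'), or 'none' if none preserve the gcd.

Old gcd = 6; gcd of others (without N[2]) = 6
New gcd for candidate v: gcd(6, v). Preserves old gcd iff gcd(6, v) = 6.
  Option A: v=8, gcd(6,8)=2 -> changes
  Option B: v=55, gcd(6,55)=1 -> changes
  Option C: v=24, gcd(6,24)=6 -> preserves
  Option D: v=33, gcd(6,33)=3 -> changes
  Option E: v=9, gcd(6,9)=3 -> changes

Answer: C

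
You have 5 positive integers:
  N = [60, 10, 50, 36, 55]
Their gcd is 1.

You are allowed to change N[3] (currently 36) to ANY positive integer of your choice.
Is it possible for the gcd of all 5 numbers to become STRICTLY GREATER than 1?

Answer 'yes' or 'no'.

Answer: yes

Derivation:
Current gcd = 1
gcd of all OTHER numbers (without N[3]=36): gcd([60, 10, 50, 55]) = 5
The new gcd after any change is gcd(5, new_value).
This can be at most 5.
Since 5 > old gcd 1, the gcd CAN increase (e.g., set N[3] = 5).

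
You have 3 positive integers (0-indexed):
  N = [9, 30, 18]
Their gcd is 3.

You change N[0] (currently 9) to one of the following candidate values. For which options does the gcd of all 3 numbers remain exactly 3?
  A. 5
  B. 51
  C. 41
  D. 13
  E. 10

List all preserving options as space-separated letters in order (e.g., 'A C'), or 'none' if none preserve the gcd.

Answer: B

Derivation:
Old gcd = 3; gcd of others (without N[0]) = 6
New gcd for candidate v: gcd(6, v). Preserves old gcd iff gcd(6, v) = 3.
  Option A: v=5, gcd(6,5)=1 -> changes
  Option B: v=51, gcd(6,51)=3 -> preserves
  Option C: v=41, gcd(6,41)=1 -> changes
  Option D: v=13, gcd(6,13)=1 -> changes
  Option E: v=10, gcd(6,10)=2 -> changes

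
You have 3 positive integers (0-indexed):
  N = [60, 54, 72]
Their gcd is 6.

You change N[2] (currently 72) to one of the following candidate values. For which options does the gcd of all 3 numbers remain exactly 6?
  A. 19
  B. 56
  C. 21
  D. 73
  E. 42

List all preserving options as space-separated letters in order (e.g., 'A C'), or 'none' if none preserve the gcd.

Answer: E

Derivation:
Old gcd = 6; gcd of others (without N[2]) = 6
New gcd for candidate v: gcd(6, v). Preserves old gcd iff gcd(6, v) = 6.
  Option A: v=19, gcd(6,19)=1 -> changes
  Option B: v=56, gcd(6,56)=2 -> changes
  Option C: v=21, gcd(6,21)=3 -> changes
  Option D: v=73, gcd(6,73)=1 -> changes
  Option E: v=42, gcd(6,42)=6 -> preserves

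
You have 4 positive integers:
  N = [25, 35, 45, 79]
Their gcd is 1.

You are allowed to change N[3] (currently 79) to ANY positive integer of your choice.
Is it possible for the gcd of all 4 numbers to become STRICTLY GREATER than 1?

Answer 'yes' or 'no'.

Current gcd = 1
gcd of all OTHER numbers (without N[3]=79): gcd([25, 35, 45]) = 5
The new gcd after any change is gcd(5, new_value).
This can be at most 5.
Since 5 > old gcd 1, the gcd CAN increase (e.g., set N[3] = 5).

Answer: yes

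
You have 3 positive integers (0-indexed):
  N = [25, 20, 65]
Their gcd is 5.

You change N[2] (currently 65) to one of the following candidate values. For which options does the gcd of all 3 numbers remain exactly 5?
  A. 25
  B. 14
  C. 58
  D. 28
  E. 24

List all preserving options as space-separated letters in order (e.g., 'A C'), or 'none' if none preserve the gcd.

Old gcd = 5; gcd of others (without N[2]) = 5
New gcd for candidate v: gcd(5, v). Preserves old gcd iff gcd(5, v) = 5.
  Option A: v=25, gcd(5,25)=5 -> preserves
  Option B: v=14, gcd(5,14)=1 -> changes
  Option C: v=58, gcd(5,58)=1 -> changes
  Option D: v=28, gcd(5,28)=1 -> changes
  Option E: v=24, gcd(5,24)=1 -> changes

Answer: A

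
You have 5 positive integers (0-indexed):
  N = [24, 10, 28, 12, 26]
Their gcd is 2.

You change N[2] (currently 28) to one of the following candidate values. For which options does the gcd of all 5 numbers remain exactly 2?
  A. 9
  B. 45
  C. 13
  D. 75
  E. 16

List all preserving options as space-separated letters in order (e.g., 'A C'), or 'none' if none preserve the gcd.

Old gcd = 2; gcd of others (without N[2]) = 2
New gcd for candidate v: gcd(2, v). Preserves old gcd iff gcd(2, v) = 2.
  Option A: v=9, gcd(2,9)=1 -> changes
  Option B: v=45, gcd(2,45)=1 -> changes
  Option C: v=13, gcd(2,13)=1 -> changes
  Option D: v=75, gcd(2,75)=1 -> changes
  Option E: v=16, gcd(2,16)=2 -> preserves

Answer: E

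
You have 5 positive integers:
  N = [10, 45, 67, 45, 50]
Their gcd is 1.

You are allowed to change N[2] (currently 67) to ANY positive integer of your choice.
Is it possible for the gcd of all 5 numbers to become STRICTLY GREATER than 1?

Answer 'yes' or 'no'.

Answer: yes

Derivation:
Current gcd = 1
gcd of all OTHER numbers (without N[2]=67): gcd([10, 45, 45, 50]) = 5
The new gcd after any change is gcd(5, new_value).
This can be at most 5.
Since 5 > old gcd 1, the gcd CAN increase (e.g., set N[2] = 5).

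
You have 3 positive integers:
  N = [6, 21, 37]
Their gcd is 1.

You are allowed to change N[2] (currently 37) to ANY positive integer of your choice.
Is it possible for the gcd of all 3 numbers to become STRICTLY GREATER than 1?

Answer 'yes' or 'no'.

Current gcd = 1
gcd of all OTHER numbers (without N[2]=37): gcd([6, 21]) = 3
The new gcd after any change is gcd(3, new_value).
This can be at most 3.
Since 3 > old gcd 1, the gcd CAN increase (e.g., set N[2] = 3).

Answer: yes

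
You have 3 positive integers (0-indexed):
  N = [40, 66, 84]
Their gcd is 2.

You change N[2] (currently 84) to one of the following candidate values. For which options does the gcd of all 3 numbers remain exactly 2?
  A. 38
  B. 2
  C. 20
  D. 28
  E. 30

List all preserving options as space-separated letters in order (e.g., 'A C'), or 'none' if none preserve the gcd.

Answer: A B C D E

Derivation:
Old gcd = 2; gcd of others (without N[2]) = 2
New gcd for candidate v: gcd(2, v). Preserves old gcd iff gcd(2, v) = 2.
  Option A: v=38, gcd(2,38)=2 -> preserves
  Option B: v=2, gcd(2,2)=2 -> preserves
  Option C: v=20, gcd(2,20)=2 -> preserves
  Option D: v=28, gcd(2,28)=2 -> preserves
  Option E: v=30, gcd(2,30)=2 -> preserves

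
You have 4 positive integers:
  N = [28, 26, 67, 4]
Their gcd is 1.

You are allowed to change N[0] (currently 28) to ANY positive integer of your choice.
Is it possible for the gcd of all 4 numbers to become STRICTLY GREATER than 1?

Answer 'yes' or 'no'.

Current gcd = 1
gcd of all OTHER numbers (without N[0]=28): gcd([26, 67, 4]) = 1
The new gcd after any change is gcd(1, new_value).
This can be at most 1.
Since 1 = old gcd 1, the gcd can only stay the same or decrease.

Answer: no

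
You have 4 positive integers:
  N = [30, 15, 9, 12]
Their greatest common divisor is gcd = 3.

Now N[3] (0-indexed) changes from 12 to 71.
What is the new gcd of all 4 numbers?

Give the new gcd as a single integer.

Numbers: [30, 15, 9, 12], gcd = 3
Change: index 3, 12 -> 71
gcd of the OTHER numbers (without index 3): gcd([30, 15, 9]) = 3
New gcd = gcd(g_others, new_val) = gcd(3, 71) = 1

Answer: 1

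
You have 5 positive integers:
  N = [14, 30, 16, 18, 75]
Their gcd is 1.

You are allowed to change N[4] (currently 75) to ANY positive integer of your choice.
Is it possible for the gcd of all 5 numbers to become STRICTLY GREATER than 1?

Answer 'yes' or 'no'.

Current gcd = 1
gcd of all OTHER numbers (without N[4]=75): gcd([14, 30, 16, 18]) = 2
The new gcd after any change is gcd(2, new_value).
This can be at most 2.
Since 2 > old gcd 1, the gcd CAN increase (e.g., set N[4] = 2).

Answer: yes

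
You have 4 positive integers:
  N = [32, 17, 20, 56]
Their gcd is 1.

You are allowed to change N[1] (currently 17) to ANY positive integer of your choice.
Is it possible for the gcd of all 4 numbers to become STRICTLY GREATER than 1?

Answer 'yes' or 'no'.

Answer: yes

Derivation:
Current gcd = 1
gcd of all OTHER numbers (without N[1]=17): gcd([32, 20, 56]) = 4
The new gcd after any change is gcd(4, new_value).
This can be at most 4.
Since 4 > old gcd 1, the gcd CAN increase (e.g., set N[1] = 4).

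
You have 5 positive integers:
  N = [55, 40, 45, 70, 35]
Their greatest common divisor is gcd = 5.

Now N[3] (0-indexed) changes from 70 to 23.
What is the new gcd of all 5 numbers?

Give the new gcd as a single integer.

Numbers: [55, 40, 45, 70, 35], gcd = 5
Change: index 3, 70 -> 23
gcd of the OTHER numbers (without index 3): gcd([55, 40, 45, 35]) = 5
New gcd = gcd(g_others, new_val) = gcd(5, 23) = 1

Answer: 1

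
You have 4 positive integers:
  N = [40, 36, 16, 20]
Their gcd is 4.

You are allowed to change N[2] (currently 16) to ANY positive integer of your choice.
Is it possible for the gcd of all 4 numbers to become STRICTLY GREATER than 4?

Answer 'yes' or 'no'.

Current gcd = 4
gcd of all OTHER numbers (without N[2]=16): gcd([40, 36, 20]) = 4
The new gcd after any change is gcd(4, new_value).
This can be at most 4.
Since 4 = old gcd 4, the gcd can only stay the same or decrease.

Answer: no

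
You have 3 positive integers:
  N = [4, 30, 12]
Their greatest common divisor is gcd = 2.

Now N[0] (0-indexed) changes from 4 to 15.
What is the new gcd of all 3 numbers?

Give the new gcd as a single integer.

Answer: 3

Derivation:
Numbers: [4, 30, 12], gcd = 2
Change: index 0, 4 -> 15
gcd of the OTHER numbers (without index 0): gcd([30, 12]) = 6
New gcd = gcd(g_others, new_val) = gcd(6, 15) = 3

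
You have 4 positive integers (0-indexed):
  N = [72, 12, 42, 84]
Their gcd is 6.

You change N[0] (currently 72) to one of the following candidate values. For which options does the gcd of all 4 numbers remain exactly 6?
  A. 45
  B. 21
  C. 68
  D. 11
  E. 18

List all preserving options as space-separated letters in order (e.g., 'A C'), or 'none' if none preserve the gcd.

Old gcd = 6; gcd of others (without N[0]) = 6
New gcd for candidate v: gcd(6, v). Preserves old gcd iff gcd(6, v) = 6.
  Option A: v=45, gcd(6,45)=3 -> changes
  Option B: v=21, gcd(6,21)=3 -> changes
  Option C: v=68, gcd(6,68)=2 -> changes
  Option D: v=11, gcd(6,11)=1 -> changes
  Option E: v=18, gcd(6,18)=6 -> preserves

Answer: E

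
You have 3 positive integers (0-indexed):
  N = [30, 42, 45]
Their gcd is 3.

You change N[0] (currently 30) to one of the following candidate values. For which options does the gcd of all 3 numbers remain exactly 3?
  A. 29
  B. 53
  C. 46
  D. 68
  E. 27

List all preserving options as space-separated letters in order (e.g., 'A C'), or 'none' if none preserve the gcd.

Old gcd = 3; gcd of others (without N[0]) = 3
New gcd for candidate v: gcd(3, v). Preserves old gcd iff gcd(3, v) = 3.
  Option A: v=29, gcd(3,29)=1 -> changes
  Option B: v=53, gcd(3,53)=1 -> changes
  Option C: v=46, gcd(3,46)=1 -> changes
  Option D: v=68, gcd(3,68)=1 -> changes
  Option E: v=27, gcd(3,27)=3 -> preserves

Answer: E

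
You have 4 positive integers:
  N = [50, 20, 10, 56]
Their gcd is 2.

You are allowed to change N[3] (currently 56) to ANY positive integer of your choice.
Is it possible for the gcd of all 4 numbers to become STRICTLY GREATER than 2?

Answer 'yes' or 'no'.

Current gcd = 2
gcd of all OTHER numbers (without N[3]=56): gcd([50, 20, 10]) = 10
The new gcd after any change is gcd(10, new_value).
This can be at most 10.
Since 10 > old gcd 2, the gcd CAN increase (e.g., set N[3] = 10).

Answer: yes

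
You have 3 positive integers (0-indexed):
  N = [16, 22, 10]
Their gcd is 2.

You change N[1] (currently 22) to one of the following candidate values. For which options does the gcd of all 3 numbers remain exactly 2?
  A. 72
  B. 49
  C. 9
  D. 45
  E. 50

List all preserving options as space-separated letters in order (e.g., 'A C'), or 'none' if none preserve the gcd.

Old gcd = 2; gcd of others (without N[1]) = 2
New gcd for candidate v: gcd(2, v). Preserves old gcd iff gcd(2, v) = 2.
  Option A: v=72, gcd(2,72)=2 -> preserves
  Option B: v=49, gcd(2,49)=1 -> changes
  Option C: v=9, gcd(2,9)=1 -> changes
  Option D: v=45, gcd(2,45)=1 -> changes
  Option E: v=50, gcd(2,50)=2 -> preserves

Answer: A E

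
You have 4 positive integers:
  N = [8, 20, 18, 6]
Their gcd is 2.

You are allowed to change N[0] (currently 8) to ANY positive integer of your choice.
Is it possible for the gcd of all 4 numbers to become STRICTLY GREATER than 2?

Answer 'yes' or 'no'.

Answer: no

Derivation:
Current gcd = 2
gcd of all OTHER numbers (without N[0]=8): gcd([20, 18, 6]) = 2
The new gcd after any change is gcd(2, new_value).
This can be at most 2.
Since 2 = old gcd 2, the gcd can only stay the same or decrease.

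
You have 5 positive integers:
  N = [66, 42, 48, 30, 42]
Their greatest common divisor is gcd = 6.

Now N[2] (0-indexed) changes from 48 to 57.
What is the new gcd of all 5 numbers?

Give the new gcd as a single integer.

Numbers: [66, 42, 48, 30, 42], gcd = 6
Change: index 2, 48 -> 57
gcd of the OTHER numbers (without index 2): gcd([66, 42, 30, 42]) = 6
New gcd = gcd(g_others, new_val) = gcd(6, 57) = 3

Answer: 3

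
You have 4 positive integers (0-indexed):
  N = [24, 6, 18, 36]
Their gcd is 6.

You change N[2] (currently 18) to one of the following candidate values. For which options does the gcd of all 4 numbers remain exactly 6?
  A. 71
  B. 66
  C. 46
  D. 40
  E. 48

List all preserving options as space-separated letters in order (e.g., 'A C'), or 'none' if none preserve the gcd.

Old gcd = 6; gcd of others (without N[2]) = 6
New gcd for candidate v: gcd(6, v). Preserves old gcd iff gcd(6, v) = 6.
  Option A: v=71, gcd(6,71)=1 -> changes
  Option B: v=66, gcd(6,66)=6 -> preserves
  Option C: v=46, gcd(6,46)=2 -> changes
  Option D: v=40, gcd(6,40)=2 -> changes
  Option E: v=48, gcd(6,48)=6 -> preserves

Answer: B E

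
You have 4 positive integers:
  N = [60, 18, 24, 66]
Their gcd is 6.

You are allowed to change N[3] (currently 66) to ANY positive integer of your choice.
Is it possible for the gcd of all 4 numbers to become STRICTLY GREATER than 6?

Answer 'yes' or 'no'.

Answer: no

Derivation:
Current gcd = 6
gcd of all OTHER numbers (without N[3]=66): gcd([60, 18, 24]) = 6
The new gcd after any change is gcd(6, new_value).
This can be at most 6.
Since 6 = old gcd 6, the gcd can only stay the same or decrease.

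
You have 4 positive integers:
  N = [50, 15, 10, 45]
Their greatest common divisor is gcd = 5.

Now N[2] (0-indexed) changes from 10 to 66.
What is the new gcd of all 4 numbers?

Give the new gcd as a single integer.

Numbers: [50, 15, 10, 45], gcd = 5
Change: index 2, 10 -> 66
gcd of the OTHER numbers (without index 2): gcd([50, 15, 45]) = 5
New gcd = gcd(g_others, new_val) = gcd(5, 66) = 1

Answer: 1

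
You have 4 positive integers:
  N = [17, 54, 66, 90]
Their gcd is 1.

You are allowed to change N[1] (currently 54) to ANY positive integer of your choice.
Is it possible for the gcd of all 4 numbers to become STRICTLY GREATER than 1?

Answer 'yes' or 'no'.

Current gcd = 1
gcd of all OTHER numbers (without N[1]=54): gcd([17, 66, 90]) = 1
The new gcd after any change is gcd(1, new_value).
This can be at most 1.
Since 1 = old gcd 1, the gcd can only stay the same or decrease.

Answer: no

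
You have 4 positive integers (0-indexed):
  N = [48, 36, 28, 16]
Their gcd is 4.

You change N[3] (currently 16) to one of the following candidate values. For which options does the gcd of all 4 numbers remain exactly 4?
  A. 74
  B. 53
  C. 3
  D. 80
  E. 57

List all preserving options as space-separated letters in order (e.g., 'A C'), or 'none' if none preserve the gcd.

Old gcd = 4; gcd of others (without N[3]) = 4
New gcd for candidate v: gcd(4, v). Preserves old gcd iff gcd(4, v) = 4.
  Option A: v=74, gcd(4,74)=2 -> changes
  Option B: v=53, gcd(4,53)=1 -> changes
  Option C: v=3, gcd(4,3)=1 -> changes
  Option D: v=80, gcd(4,80)=4 -> preserves
  Option E: v=57, gcd(4,57)=1 -> changes

Answer: D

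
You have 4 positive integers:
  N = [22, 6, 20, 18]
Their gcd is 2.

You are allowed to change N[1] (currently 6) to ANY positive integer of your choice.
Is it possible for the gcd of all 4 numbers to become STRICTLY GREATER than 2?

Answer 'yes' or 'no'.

Current gcd = 2
gcd of all OTHER numbers (without N[1]=6): gcd([22, 20, 18]) = 2
The new gcd after any change is gcd(2, new_value).
This can be at most 2.
Since 2 = old gcd 2, the gcd can only stay the same or decrease.

Answer: no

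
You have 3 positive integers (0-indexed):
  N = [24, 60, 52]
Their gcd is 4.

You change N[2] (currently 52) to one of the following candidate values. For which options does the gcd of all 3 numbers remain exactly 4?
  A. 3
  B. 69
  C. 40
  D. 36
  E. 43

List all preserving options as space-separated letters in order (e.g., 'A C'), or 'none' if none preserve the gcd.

Answer: C

Derivation:
Old gcd = 4; gcd of others (without N[2]) = 12
New gcd for candidate v: gcd(12, v). Preserves old gcd iff gcd(12, v) = 4.
  Option A: v=3, gcd(12,3)=3 -> changes
  Option B: v=69, gcd(12,69)=3 -> changes
  Option C: v=40, gcd(12,40)=4 -> preserves
  Option D: v=36, gcd(12,36)=12 -> changes
  Option E: v=43, gcd(12,43)=1 -> changes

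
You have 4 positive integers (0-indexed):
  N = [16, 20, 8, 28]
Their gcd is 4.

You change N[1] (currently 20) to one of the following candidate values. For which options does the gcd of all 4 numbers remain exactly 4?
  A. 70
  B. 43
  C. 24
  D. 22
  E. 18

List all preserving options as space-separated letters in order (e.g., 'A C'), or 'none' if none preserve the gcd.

Answer: C

Derivation:
Old gcd = 4; gcd of others (without N[1]) = 4
New gcd for candidate v: gcd(4, v). Preserves old gcd iff gcd(4, v) = 4.
  Option A: v=70, gcd(4,70)=2 -> changes
  Option B: v=43, gcd(4,43)=1 -> changes
  Option C: v=24, gcd(4,24)=4 -> preserves
  Option D: v=22, gcd(4,22)=2 -> changes
  Option E: v=18, gcd(4,18)=2 -> changes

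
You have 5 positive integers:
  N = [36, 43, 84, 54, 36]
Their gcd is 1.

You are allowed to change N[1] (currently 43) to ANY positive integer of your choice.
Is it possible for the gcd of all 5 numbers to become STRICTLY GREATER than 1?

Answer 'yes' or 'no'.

Answer: yes

Derivation:
Current gcd = 1
gcd of all OTHER numbers (without N[1]=43): gcd([36, 84, 54, 36]) = 6
The new gcd after any change is gcd(6, new_value).
This can be at most 6.
Since 6 > old gcd 1, the gcd CAN increase (e.g., set N[1] = 6).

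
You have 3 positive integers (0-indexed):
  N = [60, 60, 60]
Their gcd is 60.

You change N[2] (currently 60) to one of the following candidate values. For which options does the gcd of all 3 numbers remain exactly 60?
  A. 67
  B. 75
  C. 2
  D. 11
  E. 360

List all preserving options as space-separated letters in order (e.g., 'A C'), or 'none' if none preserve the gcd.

Answer: E

Derivation:
Old gcd = 60; gcd of others (without N[2]) = 60
New gcd for candidate v: gcd(60, v). Preserves old gcd iff gcd(60, v) = 60.
  Option A: v=67, gcd(60,67)=1 -> changes
  Option B: v=75, gcd(60,75)=15 -> changes
  Option C: v=2, gcd(60,2)=2 -> changes
  Option D: v=11, gcd(60,11)=1 -> changes
  Option E: v=360, gcd(60,360)=60 -> preserves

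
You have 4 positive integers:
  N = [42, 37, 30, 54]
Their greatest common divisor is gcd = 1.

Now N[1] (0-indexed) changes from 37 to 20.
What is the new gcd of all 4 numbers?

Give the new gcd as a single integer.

Answer: 2

Derivation:
Numbers: [42, 37, 30, 54], gcd = 1
Change: index 1, 37 -> 20
gcd of the OTHER numbers (without index 1): gcd([42, 30, 54]) = 6
New gcd = gcd(g_others, new_val) = gcd(6, 20) = 2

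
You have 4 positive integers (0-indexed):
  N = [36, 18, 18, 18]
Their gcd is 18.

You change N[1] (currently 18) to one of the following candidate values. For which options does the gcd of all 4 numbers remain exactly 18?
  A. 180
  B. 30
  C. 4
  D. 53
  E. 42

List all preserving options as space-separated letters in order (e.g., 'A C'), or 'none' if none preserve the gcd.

Old gcd = 18; gcd of others (without N[1]) = 18
New gcd for candidate v: gcd(18, v). Preserves old gcd iff gcd(18, v) = 18.
  Option A: v=180, gcd(18,180)=18 -> preserves
  Option B: v=30, gcd(18,30)=6 -> changes
  Option C: v=4, gcd(18,4)=2 -> changes
  Option D: v=53, gcd(18,53)=1 -> changes
  Option E: v=42, gcd(18,42)=6 -> changes

Answer: A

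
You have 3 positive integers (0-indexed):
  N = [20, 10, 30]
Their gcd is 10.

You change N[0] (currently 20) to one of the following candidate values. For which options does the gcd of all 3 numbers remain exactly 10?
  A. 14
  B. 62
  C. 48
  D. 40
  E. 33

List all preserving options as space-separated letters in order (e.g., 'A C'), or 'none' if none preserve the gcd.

Answer: D

Derivation:
Old gcd = 10; gcd of others (without N[0]) = 10
New gcd for candidate v: gcd(10, v). Preserves old gcd iff gcd(10, v) = 10.
  Option A: v=14, gcd(10,14)=2 -> changes
  Option B: v=62, gcd(10,62)=2 -> changes
  Option C: v=48, gcd(10,48)=2 -> changes
  Option D: v=40, gcd(10,40)=10 -> preserves
  Option E: v=33, gcd(10,33)=1 -> changes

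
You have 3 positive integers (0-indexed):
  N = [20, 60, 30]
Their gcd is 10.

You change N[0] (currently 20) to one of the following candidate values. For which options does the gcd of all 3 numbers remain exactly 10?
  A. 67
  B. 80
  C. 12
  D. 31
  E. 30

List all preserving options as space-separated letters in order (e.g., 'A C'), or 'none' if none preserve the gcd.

Answer: B

Derivation:
Old gcd = 10; gcd of others (without N[0]) = 30
New gcd for candidate v: gcd(30, v). Preserves old gcd iff gcd(30, v) = 10.
  Option A: v=67, gcd(30,67)=1 -> changes
  Option B: v=80, gcd(30,80)=10 -> preserves
  Option C: v=12, gcd(30,12)=6 -> changes
  Option D: v=31, gcd(30,31)=1 -> changes
  Option E: v=30, gcd(30,30)=30 -> changes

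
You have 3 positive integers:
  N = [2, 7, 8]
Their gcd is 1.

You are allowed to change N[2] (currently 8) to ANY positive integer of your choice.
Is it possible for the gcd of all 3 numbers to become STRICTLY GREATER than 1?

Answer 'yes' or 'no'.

Current gcd = 1
gcd of all OTHER numbers (without N[2]=8): gcd([2, 7]) = 1
The new gcd after any change is gcd(1, new_value).
This can be at most 1.
Since 1 = old gcd 1, the gcd can only stay the same or decrease.

Answer: no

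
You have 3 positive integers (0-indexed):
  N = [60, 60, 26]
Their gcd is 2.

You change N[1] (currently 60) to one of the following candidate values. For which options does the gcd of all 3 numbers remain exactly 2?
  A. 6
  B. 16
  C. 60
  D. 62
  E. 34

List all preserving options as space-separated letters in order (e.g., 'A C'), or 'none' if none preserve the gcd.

Old gcd = 2; gcd of others (without N[1]) = 2
New gcd for candidate v: gcd(2, v). Preserves old gcd iff gcd(2, v) = 2.
  Option A: v=6, gcd(2,6)=2 -> preserves
  Option B: v=16, gcd(2,16)=2 -> preserves
  Option C: v=60, gcd(2,60)=2 -> preserves
  Option D: v=62, gcd(2,62)=2 -> preserves
  Option E: v=34, gcd(2,34)=2 -> preserves

Answer: A B C D E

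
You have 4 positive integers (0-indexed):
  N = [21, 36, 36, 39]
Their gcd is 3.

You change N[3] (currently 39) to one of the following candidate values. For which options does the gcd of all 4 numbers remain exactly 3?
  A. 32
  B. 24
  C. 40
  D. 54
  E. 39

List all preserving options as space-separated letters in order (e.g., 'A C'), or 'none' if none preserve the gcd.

Old gcd = 3; gcd of others (without N[3]) = 3
New gcd for candidate v: gcd(3, v). Preserves old gcd iff gcd(3, v) = 3.
  Option A: v=32, gcd(3,32)=1 -> changes
  Option B: v=24, gcd(3,24)=3 -> preserves
  Option C: v=40, gcd(3,40)=1 -> changes
  Option D: v=54, gcd(3,54)=3 -> preserves
  Option E: v=39, gcd(3,39)=3 -> preserves

Answer: B D E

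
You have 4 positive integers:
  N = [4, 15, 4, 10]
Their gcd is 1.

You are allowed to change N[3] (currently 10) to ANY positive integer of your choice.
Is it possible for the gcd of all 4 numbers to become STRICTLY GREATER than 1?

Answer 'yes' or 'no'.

Current gcd = 1
gcd of all OTHER numbers (without N[3]=10): gcd([4, 15, 4]) = 1
The new gcd after any change is gcd(1, new_value).
This can be at most 1.
Since 1 = old gcd 1, the gcd can only stay the same or decrease.

Answer: no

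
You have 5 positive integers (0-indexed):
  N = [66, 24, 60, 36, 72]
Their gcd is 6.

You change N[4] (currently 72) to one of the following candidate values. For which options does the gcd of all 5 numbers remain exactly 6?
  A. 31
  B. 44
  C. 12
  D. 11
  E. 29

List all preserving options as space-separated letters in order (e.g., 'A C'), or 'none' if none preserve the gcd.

Answer: C

Derivation:
Old gcd = 6; gcd of others (without N[4]) = 6
New gcd for candidate v: gcd(6, v). Preserves old gcd iff gcd(6, v) = 6.
  Option A: v=31, gcd(6,31)=1 -> changes
  Option B: v=44, gcd(6,44)=2 -> changes
  Option C: v=12, gcd(6,12)=6 -> preserves
  Option D: v=11, gcd(6,11)=1 -> changes
  Option E: v=29, gcd(6,29)=1 -> changes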